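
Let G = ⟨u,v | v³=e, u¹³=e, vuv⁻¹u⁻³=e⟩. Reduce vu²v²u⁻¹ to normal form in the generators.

Multiply left to right, reducing at each step:
  v · u² = u⁶v
  (u⁶v) · v² = u⁶
  (u⁶) · u⁻¹ = u⁵

Answer: u⁵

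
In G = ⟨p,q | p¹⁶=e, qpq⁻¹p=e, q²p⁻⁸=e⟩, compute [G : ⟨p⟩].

First find ord(p) by computing successive powers:
  p¹ = p, p² = p², p³ = p³, p⁴ = p⁴, p⁵ = p⁵, p⁶ = p⁶, p⁷ = p⁷, p⁸ = p⁸, p⁹ = p⁹, p¹⁰ = p¹⁰, p¹¹ = p¹¹, p¹² = p¹², p¹³ = p¹³, p¹⁴ = p¹⁴, p¹⁵ = p¹⁵, p¹⁶ = e.
So |⟨p⟩| = ord(p) = 16. With |G| = 32, by Lagrange [G : ⟨p⟩] = 32/16 = 2.

Answer: 2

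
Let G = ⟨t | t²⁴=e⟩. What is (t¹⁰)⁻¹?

The order of (t¹⁰) is 12 (smallest k with (t¹⁰)ᵏ = e), so (t¹⁰)⁻¹ = (t¹⁰)¹¹ = t¹⁴.
Check: (t¹⁰) · (t¹⁴) → (t¹⁰) · t¹⁴ = e, giving e as required.

Answer: t¹⁴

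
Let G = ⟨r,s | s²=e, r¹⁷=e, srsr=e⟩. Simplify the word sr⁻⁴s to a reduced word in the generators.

Multiply left to right, reducing at each step:
  s · r⁻⁴ = r⁴s
  (r⁴s) · s = r⁴

Answer: r⁴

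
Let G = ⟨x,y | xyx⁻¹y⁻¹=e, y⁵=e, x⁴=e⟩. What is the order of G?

Enumerate words in the generators, reducing via the relations: the distinct elements are
  {e, x, y, xy, x², x³, y², y³, y⁴, xy², xy³, xy⁴, x²y, x³y, x²y², x²y³, x²y⁴, x³y², x³y³, x³y⁴}.
No further products give new elements, so |G| = 20.

Answer: 20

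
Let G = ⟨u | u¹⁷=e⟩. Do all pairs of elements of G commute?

G has a single generator, so G is cyclic and hence abelian.

Answer: Yes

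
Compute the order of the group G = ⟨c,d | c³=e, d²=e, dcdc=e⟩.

Enumerate words in the generators, reducing via the relations: the distinct elements are
  {c, d, e, cd, c², c²d}.
No further products give new elements, so |G| = 6.

Answer: 6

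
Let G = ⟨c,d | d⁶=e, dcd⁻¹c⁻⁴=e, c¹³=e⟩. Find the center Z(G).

An element z ∈ Z(G) iff z commutes with every generator.
For example e is central: e·c = c = c·e; e·d = d = d·e.
Whereas c ∉ Z(G) since c·d = cd ≠ c⁴d = d·c.
Checking each of the 78 elements this way gives Z(G) = {e}, of order 1.

Answer: {e}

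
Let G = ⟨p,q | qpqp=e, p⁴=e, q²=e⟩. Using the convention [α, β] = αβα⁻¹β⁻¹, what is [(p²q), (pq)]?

[(p²q), (pq)] = (p²q)·(pq)·(p²q)⁻¹·(pq)⁻¹.
  (p²q) · (pq) = p
  p · (p²q) = p³q
  (p³q) · (pq) = p²

Answer: p²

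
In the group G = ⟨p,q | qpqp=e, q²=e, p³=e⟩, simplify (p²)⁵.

Compute successive powers of (p²), reducing at each step:
  (p²)²: (p²) · p² = p
  (p²)³: p · p² = e
  (p²)⁴: e · p² = p²
  (p²)⁵: (p²) · p² = p

Answer: p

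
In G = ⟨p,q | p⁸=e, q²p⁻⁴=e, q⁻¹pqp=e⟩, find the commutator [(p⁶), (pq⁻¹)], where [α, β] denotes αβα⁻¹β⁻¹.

[(p⁶), (pq⁻¹)] = (p⁶)·(pq⁻¹)·(p⁶)⁻¹·(pq⁻¹)⁻¹.
  (p⁶) · (pq⁻¹) = p³q
  (p³q) · (p²) = pq
  (pq) · (pq) = p⁴

Answer: p⁴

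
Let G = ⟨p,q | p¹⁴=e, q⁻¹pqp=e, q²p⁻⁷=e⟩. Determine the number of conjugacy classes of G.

The conjugacy classes (representative and size) are:
  [e] (size 1), [p¹³] (size 2), [p¹²] (size 2), [p¹¹] (size 2), [p⁴] (size 2), [p⁵] (size 2), [p⁸] (size 2), [p⁷] (size 1), [p⁵q⁻¹] (size 7), [p⁵q] (size 7).
Class equation: 1 + 2 + 2 + 2 + 2 + 2 + 2 + 1 + 7 + 7 = 28 = |G|. So G has 10 conjugacy classes.

Answer: 10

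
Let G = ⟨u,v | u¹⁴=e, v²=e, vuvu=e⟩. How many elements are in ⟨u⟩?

|⟨u⟩| equals the order of u. Compute successive powers until reaching e:
  u¹ = u, u² = u², u³ = u³, u⁴ = u⁴, u⁵ = u⁵, u⁶ = u⁶, u⁷ = u⁷, u⁸ = u⁸, u⁹ = u⁹, u¹⁰ = u¹⁰, u¹¹ = u¹¹, u¹² = u¹², u¹³ = u¹³, u¹⁴ = e.
The smallest positive k with uᵏ = e is 14, so |⟨u⟩| = 14.

Answer: 14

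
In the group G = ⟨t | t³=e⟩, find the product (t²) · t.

Compute (t²) · t by multiplying left to right and reducing via the relations at each step:
  (t²) · t = e

Answer: e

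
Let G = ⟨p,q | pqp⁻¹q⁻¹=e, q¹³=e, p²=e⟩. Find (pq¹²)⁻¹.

The order of (pq¹²) is 26 (smallest k with (pq¹²)ᵏ = e), so (pq¹²)⁻¹ = (pq¹²)²⁵ = pq.
Check: (pq¹²) · (pq) → (pq¹²) · p = q¹²;   (q¹²) · q = e, giving e as required.

Answer: pq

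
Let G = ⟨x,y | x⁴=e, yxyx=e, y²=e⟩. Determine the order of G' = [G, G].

G' = [G, G] is generated by all commutators. The generator-pair commutators are: [x, y] = x².
The subgroup they normally generate is {e, x²}, of order 2.
Check: |G/G'| = 8/2 = 4 is the order of the abelianisation.

Answer: 2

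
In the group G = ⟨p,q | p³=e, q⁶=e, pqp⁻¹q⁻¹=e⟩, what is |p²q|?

Compute successive powers until reaching e:
  (p²q)¹ = p²q, (p²q)² = pq², (p²q)³ = q³, (p²q)⁴ = p²q⁴, (p²q)⁵ = pq⁵, (p²q)⁶ = e.
The smallest positive k with (p²q)ᵏ = e is 6.

Answer: 6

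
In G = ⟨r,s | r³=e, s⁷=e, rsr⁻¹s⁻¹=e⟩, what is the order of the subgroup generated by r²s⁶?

|⟨r²s⁶⟩| equals the order of r²s⁶. Compute successive powers until reaching e:
  (r²s⁶)¹ = r²s⁶, (r²s⁶)² = rs⁵, (r²s⁶)³ = s⁴, (r²s⁶)⁴ = r²s³, (r²s⁶)⁵ = rs², (r²s⁶)⁶ = s, (r²s⁶)⁷ = r², (r²s⁶)⁸ = rs⁶, (r²s⁶)⁹ = s⁵, (r²s⁶)¹⁰ = r²s⁴, (r²s⁶)¹¹ = rs³, (r²s⁶)¹² = s², (r²s⁶)¹³ = r²s, (r²s⁶)¹⁴ = r, (r²s⁶)¹⁵ = s⁶, (r²s⁶)¹⁶ = r²s⁵, (r²s⁶)¹⁷ = rs⁴, (r²s⁶)¹⁸ = s³, (r²s⁶)¹⁹ = r²s², (r²s⁶)²⁰ = rs, (r²s⁶)²¹ = e.
The smallest positive k with (r²s⁶)ᵏ = e is 21, so |⟨r²s⁶⟩| = 21.

Answer: 21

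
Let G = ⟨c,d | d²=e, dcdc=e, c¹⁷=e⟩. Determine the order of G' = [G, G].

G' = [G, G] is generated by all commutators. The generator-pair commutators are: [c, d] = c².
The subgroup they normally generate is {e, c, c², c³, c⁴, c⁵, c⁶, c⁷, c⁸, c⁹, c¹⁰, c¹¹, c¹², c¹³, c¹⁴, c¹⁵, c¹⁶}, of order 17.
Check: |G/G'| = 34/17 = 2 is the order of the abelianisation.

Answer: 17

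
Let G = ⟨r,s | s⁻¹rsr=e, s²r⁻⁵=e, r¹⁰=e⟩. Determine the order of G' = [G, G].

G' = [G, G] is generated by all commutators. The generator-pair commutators are: [r, s] = r².
The subgroup they normally generate is {e, r², r⁴, r⁶, r⁸}, of order 5.
Check: |G/G'| = 20/5 = 4 is the order of the abelianisation.

Answer: 5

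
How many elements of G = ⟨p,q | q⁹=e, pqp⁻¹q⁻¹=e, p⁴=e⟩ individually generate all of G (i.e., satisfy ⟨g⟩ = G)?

G is cyclic of order 36. An element generates G iff its order is 36, and a cyclic group of order 36 has exactly φ(36) = 12 such elements.

Answer: 12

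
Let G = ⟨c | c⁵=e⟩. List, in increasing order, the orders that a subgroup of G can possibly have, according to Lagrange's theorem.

|G| = 5 = 5. By Lagrange's theorem the order of any subgroup divides 5; the divisors of 5 are 1, 5.

Answer: 1, 5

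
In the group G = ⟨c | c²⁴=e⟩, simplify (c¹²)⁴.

Compute successive powers of (c¹²), reducing at each step:
  (c¹²)²: (c¹²) · c¹² = e
  (c¹²)³: e · c¹² = c¹²
  (c¹²)⁴: (c¹²) · c¹² = e

Answer: e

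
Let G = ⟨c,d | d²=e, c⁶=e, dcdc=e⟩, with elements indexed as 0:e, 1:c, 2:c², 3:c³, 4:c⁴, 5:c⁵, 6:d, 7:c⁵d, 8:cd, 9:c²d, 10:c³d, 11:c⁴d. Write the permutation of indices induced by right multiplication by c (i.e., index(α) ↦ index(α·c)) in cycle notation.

(0 1 2 3 4 5)(6 7 11 10 9 8)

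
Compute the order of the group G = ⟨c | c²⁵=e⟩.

G is generated by a single element, so G is cyclic. The relator gives c²⁵ = e and no smaller power is forced to be e, so the 25 powers {c, e, c², c³, c⁴, c⁵, c⁶, c⁷, c⁸, c⁹, c²², c²³, c²¹, c²⁰, c²⁴, c¹², c¹³, c¹¹, c¹⁰, c¹⁴, c¹⁵, c¹⁶, c¹⁷, c¹⁸, c¹⁹} are distinct. Hence |G| = 25.

Answer: 25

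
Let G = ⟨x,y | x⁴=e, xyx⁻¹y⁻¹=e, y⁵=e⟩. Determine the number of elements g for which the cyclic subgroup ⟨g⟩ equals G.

G is cyclic of order 20. An element generates G iff its order is 20, and a cyclic group of order 20 has exactly φ(20) = 8 such elements.

Answer: 8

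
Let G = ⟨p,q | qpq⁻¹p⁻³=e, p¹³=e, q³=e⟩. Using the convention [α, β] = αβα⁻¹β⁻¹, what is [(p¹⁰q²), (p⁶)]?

[(p¹⁰q²), (p⁶)] = (p¹⁰q²)·(p⁶)·(p¹⁰q²)⁻¹·(p⁶)⁻¹.
  (p¹⁰q²) · (p⁶) = p¹²q²
  (p¹²q²) · (p⁹q) = p²
  (p²) · (p⁷) = p⁹

Answer: p⁹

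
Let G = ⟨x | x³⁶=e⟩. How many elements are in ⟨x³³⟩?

|⟨x³³⟩| equals the order of x³³. Compute successive powers until reaching e:
  (x³³)¹ = x³³, (x³³)² = x³⁰, (x³³)³ = x²⁷, (x³³)⁴ = x²⁴, (x³³)⁵ = x²¹, (x³³)⁶ = x¹⁸, (x³³)⁷ = x¹⁵, (x³³)⁸ = x¹², (x³³)⁹ = x⁹, (x³³)¹⁰ = x⁶, (x³³)¹¹ = x³, (x³³)¹² = e.
The smallest positive k with (x³³)ᵏ = e is 12, so |⟨x³³⟩| = 12.

Answer: 12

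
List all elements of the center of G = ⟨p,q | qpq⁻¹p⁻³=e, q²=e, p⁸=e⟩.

An element z ∈ Z(G) iff z commutes with every generator.
For example p⁴ is central: (p⁴)·p = p⁵ = p·(p⁴); (p⁴)·q = p⁴q = q·(p⁴).
Whereas p ∉ Z(G) since p·q = pq ≠ p³q = q·p.
Checking each of the 16 elements this way gives Z(G) = {e, p⁴}, of order 2.

Answer: {e, p⁴}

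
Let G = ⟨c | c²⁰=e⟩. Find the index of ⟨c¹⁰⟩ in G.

First find ord(c¹⁰) by computing successive powers:
  (c¹⁰)¹ = c¹⁰, (c¹⁰)² = e.
So |⟨c¹⁰⟩| = ord(c¹⁰) = 2. With |G| = 20, by Lagrange [G : ⟨c¹⁰⟩] = 20/2 = 10.

Answer: 10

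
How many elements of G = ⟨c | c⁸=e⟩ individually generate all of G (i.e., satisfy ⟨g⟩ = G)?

G is cyclic of order 8. An element generates G iff its order is 8, and a cyclic group of order 8 has exactly φ(8) = 4 such elements.

Answer: 4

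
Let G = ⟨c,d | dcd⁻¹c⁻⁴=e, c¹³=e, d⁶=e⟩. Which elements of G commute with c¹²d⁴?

⟨c¹²d⁴⟩ ⊆ C_G(c¹²d⁴) since powers of c¹²d⁴ commute with c¹²d⁴; so |C_G(c¹²d⁴)| ≥ |⟨c¹²d⁴⟩| = 3.
By orbit–stabilizer, |C_G(c¹²d⁴)| = |G| / |conj. class of c¹²d⁴| = 78 / 13 = 6.
The 6 elements commuting with c¹²d⁴ are {e, c³d², c⁷d⁵, c¹¹d, c¹⁰d³, c¹²d⁴}.

Answer: {e, c³d², c⁷d⁵, c¹¹d, c¹⁰d³, c¹²d⁴}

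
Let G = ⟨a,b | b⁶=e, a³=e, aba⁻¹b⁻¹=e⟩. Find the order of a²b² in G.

Compute successive powers until reaching e:
  (a²b²)¹ = a²b², (a²b²)² = ab⁴, (a²b²)³ = e.
The smallest positive k with (a²b²)ᵏ = e is 3.

Answer: 3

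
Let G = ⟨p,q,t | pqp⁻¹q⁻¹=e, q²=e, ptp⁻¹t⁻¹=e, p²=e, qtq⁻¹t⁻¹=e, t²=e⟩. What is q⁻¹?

The order of q is 2 (smallest k with qᵏ = e), so q⁻¹ = q¹ = q.
Check: q · q → q · q = e, giving e as required.

Answer: q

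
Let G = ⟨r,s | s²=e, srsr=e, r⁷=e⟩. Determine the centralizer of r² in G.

⟨r²⟩ ⊆ C_G(r²) since powers of r² commute with r²; so |C_G(r²)| ≥ |⟨r²⟩| = 7.
By orbit–stabilizer, |C_G(r²)| = |G| / |conj. class of r²| = 14 / 2 = 7.
The 7 elements commuting with r² are {e, r, r², r³, r⁴, r⁵, r⁶}.

Answer: {e, r, r², r³, r⁴, r⁵, r⁶}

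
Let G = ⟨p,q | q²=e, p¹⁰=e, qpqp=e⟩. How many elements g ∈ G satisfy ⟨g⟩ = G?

⟨g⟩ = G would require ord(g) = |G| = 20, but the maximum element order in G is 10 < 20. So G is not cyclic and no single element generates it: the count is 0.

Answer: 0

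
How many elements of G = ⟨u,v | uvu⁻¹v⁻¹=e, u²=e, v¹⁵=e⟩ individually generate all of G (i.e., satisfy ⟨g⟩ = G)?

G is cyclic of order 30. An element generates G iff its order is 30, and a cyclic group of order 30 has exactly φ(30) = 8 such elements.

Answer: 8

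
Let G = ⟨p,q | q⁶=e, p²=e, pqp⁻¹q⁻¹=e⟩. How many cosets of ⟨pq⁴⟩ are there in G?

First find ord(pq⁴) by computing successive powers:
  (pq⁴)¹ = pq⁴, (pq⁴)² = q², (pq⁴)³ = p, (pq⁴)⁴ = q⁴, (pq⁴)⁵ = pq², (pq⁴)⁶ = e.
So |⟨pq⁴⟩| = ord(pq⁴) = 6. With |G| = 12, by Lagrange [G : ⟨pq⁴⟩] = 12/6 = 2.

Answer: 2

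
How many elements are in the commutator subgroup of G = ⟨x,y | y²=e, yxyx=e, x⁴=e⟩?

G' = [G, G] is generated by all commutators. The generator-pair commutators are: [x, y] = x².
The subgroup they normally generate is {e, x²}, of order 2.
Check: |G/G'| = 8/2 = 4 is the order of the abelianisation.

Answer: 2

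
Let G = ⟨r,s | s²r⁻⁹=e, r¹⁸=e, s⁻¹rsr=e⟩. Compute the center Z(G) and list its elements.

An element z ∈ Z(G) iff z commutes with every generator.
For example r⁹ is central: (r⁹)·r = r¹⁰ = r·(r⁹); (r⁹)·s = s⁻¹ = s·(r⁹).
Whereas r ∉ Z(G) since r·s = rs ≠ r⁸s⁻¹ = s·r.
Checking each of the 36 elements this way gives Z(G) = {e, r⁹}, of order 2.

Answer: {e, r⁹}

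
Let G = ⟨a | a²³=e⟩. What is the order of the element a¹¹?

Compute successive powers until reaching e:
  (a¹¹)¹ = a¹¹, (a¹¹)² = a²², (a¹¹)³ = a¹⁰, (a¹¹)⁴ = a²¹, (a¹¹)⁵ = a⁹, (a¹¹)⁶ = a²⁰, (a¹¹)⁷ = a⁸, (a¹¹)⁸ = a¹⁹, (a¹¹)⁹ = a⁷, (a¹¹)¹⁰ = a¹⁸, (a¹¹)¹¹ = a⁶, (a¹¹)¹² = a¹⁷, (a¹¹)¹³ = a⁵, (a¹¹)¹⁴ = a¹⁶, (a¹¹)¹⁵ = a⁴, (a¹¹)¹⁶ = a¹⁵, (a¹¹)¹⁷ = a³, (a¹¹)¹⁸ = a¹⁴, (a¹¹)¹⁹ = a², (a¹¹)²⁰ = a¹³, (a¹¹)²¹ = a, (a¹¹)²² = a¹², (a¹¹)²³ = e.
The smallest positive k with (a¹¹)ᵏ = e is 23.

Answer: 23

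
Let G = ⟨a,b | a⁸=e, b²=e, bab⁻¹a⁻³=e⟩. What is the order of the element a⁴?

Compute successive powers until reaching e:
  (a⁴)¹ = a⁴, (a⁴)² = e.
The smallest positive k with (a⁴)ᵏ = e is 2.

Answer: 2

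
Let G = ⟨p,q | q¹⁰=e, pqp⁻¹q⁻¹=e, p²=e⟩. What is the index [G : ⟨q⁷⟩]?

First find ord(q⁷) by computing successive powers:
  (q⁷)¹ = q⁷, (q⁷)² = q⁴, (q⁷)³ = q, (q⁷)⁴ = q⁸, (q⁷)⁵ = q⁵, (q⁷)⁶ = q², (q⁷)⁷ = q⁹, (q⁷)⁸ = q⁶, (q⁷)⁹ = q³, (q⁷)¹⁰ = e.
So |⟨q⁷⟩| = ord(q⁷) = 10. With |G| = 20, by Lagrange [G : ⟨q⁷⟩] = 20/10 = 2.

Answer: 2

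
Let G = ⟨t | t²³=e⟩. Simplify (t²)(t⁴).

Compute (t²) · (t⁴) by multiplying left to right and reducing via the relations at each step:
  (t²) · t⁴ = t⁶

Answer: t⁶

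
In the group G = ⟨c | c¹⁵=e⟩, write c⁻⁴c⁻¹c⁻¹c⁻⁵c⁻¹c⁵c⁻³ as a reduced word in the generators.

Multiply left to right, reducing at each step:
  (c¹¹) · c⁻¹ = c¹⁰
  (c¹⁰) · c⁻¹ = c⁹
  (c⁹) · c⁻⁵ = c⁴
  (c⁴) · c⁻¹ = c³
  (c³) · c⁵ = c⁸
  (c⁸) · c⁻³ = c⁵

Answer: c⁵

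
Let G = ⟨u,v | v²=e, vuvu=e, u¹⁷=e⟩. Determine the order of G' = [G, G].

G' = [G, G] is generated by all commutators. The generator-pair commutators are: [u, v] = u².
The subgroup they normally generate is {e, u, u², u³, u⁴, u⁵, u⁶, u⁷, u⁸, u⁹, u¹⁰, u¹¹, u¹², u¹³, u¹⁴, u¹⁵, u¹⁶}, of order 17.
Check: |G/G'| = 34/17 = 2 is the order of the abelianisation.

Answer: 17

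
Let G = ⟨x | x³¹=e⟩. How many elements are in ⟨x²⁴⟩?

|⟨x²⁴⟩| equals the order of x²⁴. Compute successive powers until reaching e:
  (x²⁴)¹ = x²⁴, (x²⁴)² = x¹⁷, (x²⁴)³ = x¹⁰, (x²⁴)⁴ = x³, (x²⁴)⁵ = x²⁷, (x²⁴)⁶ = x²⁰, (x²⁴)⁷ = x¹³, (x²⁴)⁸ = x⁶, (x²⁴)⁹ = x³⁰, (x²⁴)¹⁰ = x²³, (x²⁴)¹¹ = x¹⁶, (x²⁴)¹² = x⁹, (x²⁴)¹³ = x², (x²⁴)¹⁴ = x²⁶, (x²⁴)¹⁵ = x¹⁹, (x²⁴)¹⁶ = x¹², (x²⁴)¹⁷ = x⁵, (x²⁴)¹⁸ = x²⁹, (x²⁴)¹⁹ = x²², (x²⁴)²⁰ = x¹⁵, (x²⁴)²¹ = x⁸, (x²⁴)²² = x, (x²⁴)²³ = x²⁵, (x²⁴)²⁴ = x¹⁸, (x²⁴)²⁵ = x¹¹, (x²⁴)²⁶ = x⁴, (x²⁴)²⁷ = x²⁸, (x²⁴)²⁸ = x²¹, (x²⁴)²⁹ = x¹⁴, (x²⁴)³⁰ = x⁷, (x²⁴)³¹ = e.
The smallest positive k with (x²⁴)ᵏ = e is 31, so |⟨x²⁴⟩| = 31.

Answer: 31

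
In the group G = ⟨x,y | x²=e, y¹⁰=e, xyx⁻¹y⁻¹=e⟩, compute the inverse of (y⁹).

The order of (y⁹) is 10 (smallest k with (y⁹)ᵏ = e), so (y⁹)⁻¹ = (y⁹)⁹ = y.
Check: (y⁹) · y → (y⁹) · y = e, giving e as required.

Answer: y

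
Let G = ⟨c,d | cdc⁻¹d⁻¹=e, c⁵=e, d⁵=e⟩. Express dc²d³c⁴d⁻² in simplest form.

Multiply left to right, reducing at each step:
  d · c² = c²d
  (c²d) · d³ = c²d⁴
  (c²d⁴) · c⁴ = cd⁴
  (cd⁴) · d⁻² = cd²

Answer: cd²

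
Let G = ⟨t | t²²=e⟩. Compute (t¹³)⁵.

Compute successive powers of (t¹³), reducing at each step:
  (t¹³)²: (t¹³) · t¹³ = t⁴
  (t¹³)³: (t⁴) · t¹³ = t¹⁷
  (t¹³)⁴: (t¹⁷) · t¹³ = t⁸
  (t¹³)⁵: (t⁸) · t¹³ = t²¹

Answer: t²¹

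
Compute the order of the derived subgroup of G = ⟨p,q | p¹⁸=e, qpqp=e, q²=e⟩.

G' = [G, G] is generated by all commutators. The generator-pair commutators are: [p, q] = p².
The subgroup they normally generate is {e, p², p⁴, p⁶, p⁸, p¹⁰, p¹², p¹⁴, p¹⁶}, of order 9.
Check: |G/G'| = 36/9 = 4 is the order of the abelianisation.

Answer: 9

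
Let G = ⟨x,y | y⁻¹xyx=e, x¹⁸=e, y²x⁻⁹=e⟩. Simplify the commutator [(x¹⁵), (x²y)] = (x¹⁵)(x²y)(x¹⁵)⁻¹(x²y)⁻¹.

[(x¹⁵), (x²y)] = (x¹⁵)·(x²y)·(x¹⁵)⁻¹·(x²y)⁻¹.
  (x¹⁵) · (x²y) = x⁸y⁻¹
  (x⁸y⁻¹) · (x³) = x⁵y⁻¹
  (x⁵y⁻¹) · (x²y⁻¹) = x¹²

Answer: x¹²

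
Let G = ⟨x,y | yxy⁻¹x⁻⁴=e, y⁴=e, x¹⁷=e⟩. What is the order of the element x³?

Compute successive powers until reaching e:
  (x³)¹ = x³, (x³)² = x⁶, (x³)³ = x⁹, (x³)⁴ = x¹², (x³)⁵ = x¹⁵, (x³)⁶ = x, (x³)⁷ = x⁴, (x³)⁸ = x⁷, (x³)⁹ = x¹⁰, (x³)¹⁰ = x¹³, (x³)¹¹ = x¹⁶, (x³)¹² = x², (x³)¹³ = x⁵, (x³)¹⁴ = x⁸, (x³)¹⁵ = x¹¹, (x³)¹⁶ = x¹⁴, (x³)¹⁷ = e.
The smallest positive k with (x³)ᵏ = e is 17.

Answer: 17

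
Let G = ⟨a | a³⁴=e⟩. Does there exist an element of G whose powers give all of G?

|G| = 34. The element a has order 34 (its powers give 34 distinct elements), so ⟨a⟩ = G and G is cyclic.

Answer: Yes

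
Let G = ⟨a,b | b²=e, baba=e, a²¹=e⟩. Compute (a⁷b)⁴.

Compute successive powers of (a⁷b), reducing at each step:
  (a⁷b)²: (a⁷b) · a⁷ = b;   b · b = e
  (a⁷b)³: e · a⁷ = a⁷;   (a⁷) · b = a⁷b
  (a⁷b)⁴: (a⁷b) · a⁷ = b;   b · b = e

Answer: e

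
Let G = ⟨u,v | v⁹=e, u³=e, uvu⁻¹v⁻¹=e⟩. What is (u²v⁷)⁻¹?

The order of (u²v⁷) is 9 (smallest k with (u²v⁷)ᵏ = e), so (u²v⁷)⁻¹ = (u²v⁷)⁸ = uv².
Check: (u²v⁷) · (uv²) → (u²v⁷) · u = v⁷;   (v⁷) · v² = e, giving e as required.

Answer: uv²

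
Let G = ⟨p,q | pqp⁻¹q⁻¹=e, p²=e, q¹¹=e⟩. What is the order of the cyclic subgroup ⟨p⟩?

|⟨p⟩| equals the order of p. Compute successive powers until reaching e:
  p¹ = p, p² = e.
The smallest positive k with pᵏ = e is 2, so |⟨p⟩| = 2.

Answer: 2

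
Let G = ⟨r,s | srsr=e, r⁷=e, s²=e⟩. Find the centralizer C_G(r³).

⟨r³⟩ ⊆ C_G(r³) since powers of r³ commute with r³; so |C_G(r³)| ≥ |⟨r³⟩| = 7.
By orbit–stabilizer, |C_G(r³)| = |G| / |conj. class of r³| = 14 / 2 = 7.
The 7 elements commuting with r³ are {e, r, r², r³, r⁴, r⁵, r⁶}.

Answer: {e, r, r², r³, r⁴, r⁵, r⁶}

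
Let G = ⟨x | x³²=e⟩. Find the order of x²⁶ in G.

Compute successive powers until reaching e:
  (x²⁶)¹ = x²⁶, (x²⁶)² = x²⁰, (x²⁶)³ = x¹⁴, (x²⁶)⁴ = x⁸, (x²⁶)⁵ = x², (x²⁶)⁶ = x²⁸, (x²⁶)⁷ = x²², (x²⁶)⁸ = x¹⁶, (x²⁶)⁹ = x¹⁰, (x²⁶)¹⁰ = x⁴, (x²⁶)¹¹ = x³⁰, (x²⁶)¹² = x²⁴, (x²⁶)¹³ = x¹⁸, (x²⁶)¹⁴ = x¹², (x²⁶)¹⁵ = x⁶, (x²⁶)¹⁶ = e.
The smallest positive k with (x²⁶)ᵏ = e is 16.

Answer: 16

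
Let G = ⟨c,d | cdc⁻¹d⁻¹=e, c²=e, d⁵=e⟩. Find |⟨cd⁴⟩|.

|⟨cd⁴⟩| equals the order of cd⁴. Compute successive powers until reaching e:
  (cd⁴)¹ = cd⁴, (cd⁴)² = d³, (cd⁴)³ = cd², (cd⁴)⁴ = d, (cd⁴)⁵ = c, (cd⁴)⁶ = d⁴, (cd⁴)⁷ = cd³, (cd⁴)⁸ = d², (cd⁴)⁹ = cd, (cd⁴)¹⁰ = e.
The smallest positive k with (cd⁴)ᵏ = e is 10, so |⟨cd⁴⟩| = 10.

Answer: 10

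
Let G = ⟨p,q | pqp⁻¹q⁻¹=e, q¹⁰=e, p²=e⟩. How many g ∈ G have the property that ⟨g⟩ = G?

⟨g⟩ = G would require ord(g) = |G| = 20, but the maximum element order in G is 10 < 20. So G is not cyclic and no single element generates it: the count is 0.

Answer: 0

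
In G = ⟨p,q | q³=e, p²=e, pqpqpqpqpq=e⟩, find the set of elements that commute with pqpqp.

⟨pqpqp⟩ ⊆ C_G(pqpqp) since powers of pqpqp commute with pqpqp; so |C_G(pqpqp)| ≥ |⟨pqpqp⟩| = 5.
By orbit–stabilizer, |C_G(pqpqp)| = |G| / |conj. class of pqpqp| = 60 / 12 = 5.
The 5 elements commuting with pqpqp are {e, pqpqp, pq²pq²p, pqpq²pqp, pq²pqpq²p}.

Answer: {e, pqpqp, pq²pq²p, pqpq²pqp, pq²pqpq²p}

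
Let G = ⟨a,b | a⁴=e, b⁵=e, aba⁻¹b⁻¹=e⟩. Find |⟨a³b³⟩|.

|⟨a³b³⟩| equals the order of a³b³. Compute successive powers until reaching e:
  (a³b³)¹ = a³b³, (a³b³)² = a²b, (a³b³)³ = ab⁴, (a³b³)⁴ = b², (a³b³)⁵ = a³, (a³b³)⁶ = a²b³, (a³b³)⁷ = ab, (a³b³)⁸ = b⁴, (a³b³)⁹ = a³b², (a³b³)¹⁰ = a², (a³b³)¹¹ = ab³, (a³b³)¹² = b, (a³b³)¹³ = a³b⁴, (a³b³)¹⁴ = a²b², (a³b³)¹⁵ = a, (a³b³)¹⁶ = b³, (a³b³)¹⁷ = a³b, (a³b³)¹⁸ = a²b⁴, (a³b³)¹⁹ = ab², (a³b³)²⁰ = e.
The smallest positive k with (a³b³)ᵏ = e is 20, so |⟨a³b³⟩| = 20.

Answer: 20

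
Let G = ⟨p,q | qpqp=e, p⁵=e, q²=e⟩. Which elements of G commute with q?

⟨q⟩ ⊆ C_G(q) since powers of q commute with q; so |C_G(q)| ≥ |⟨q⟩| = 2.
By orbit–stabilizer, |C_G(q)| = |G| / |conj. class of q| = 10 / 5 = 2.
The 2 elements commuting with q are {e, q}.

Answer: {e, q}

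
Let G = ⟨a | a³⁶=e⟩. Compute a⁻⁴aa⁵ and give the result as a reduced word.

Multiply left to right, reducing at each step:
  (a³²) · a = a³³
  (a³³) · a⁵ = a²

Answer: a²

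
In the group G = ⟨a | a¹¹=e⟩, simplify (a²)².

Compute successive powers of (a²), reducing at each step:
  (a²)²: (a²) · a² = a⁴

Answer: a⁴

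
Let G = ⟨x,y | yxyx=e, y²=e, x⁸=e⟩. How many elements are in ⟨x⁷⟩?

|⟨x⁷⟩| equals the order of x⁷. Compute successive powers until reaching e:
  (x⁷)¹ = x⁷, (x⁷)² = x⁶, (x⁷)³ = x⁵, (x⁷)⁴ = x⁴, (x⁷)⁵ = x³, (x⁷)⁶ = x², (x⁷)⁷ = x, (x⁷)⁸ = e.
The smallest positive k with (x⁷)ᵏ = e is 8, so |⟨x⁷⟩| = 8.

Answer: 8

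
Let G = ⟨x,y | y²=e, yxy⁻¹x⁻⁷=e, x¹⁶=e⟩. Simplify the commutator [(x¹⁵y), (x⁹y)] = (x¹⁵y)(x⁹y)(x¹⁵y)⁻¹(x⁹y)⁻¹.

[(x¹⁵y), (x⁹y)] = (x¹⁵y)·(x⁹y)·(x¹⁵y)⁻¹·(x⁹y)⁻¹.
  (x¹⁵y) · (x⁹y) = x¹⁴
  (x¹⁴) · (x⁷y) = x⁵y
  (x⁵y) · (xy) = x¹²

Answer: x¹²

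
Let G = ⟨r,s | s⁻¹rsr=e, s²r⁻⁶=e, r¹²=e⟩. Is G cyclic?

Every cyclic group is abelian. But r·s = rs while s·r = r⁵s⁻¹, so r·s ≠ s·r and G is not abelian. Hence G is not cyclic.

Answer: No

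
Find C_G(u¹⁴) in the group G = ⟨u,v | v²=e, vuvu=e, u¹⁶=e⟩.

⟨u¹⁴⟩ ⊆ C_G(u¹⁴) since powers of u¹⁴ commute with u¹⁴; so |C_G(u¹⁴)| ≥ |⟨u¹⁴⟩| = 8.
By orbit–stabilizer, |C_G(u¹⁴)| = |G| / |conj. class of u¹⁴| = 32 / 2 = 16.
The 16 elements commuting with u¹⁴ are {e, u, u², u³, u⁴, u⁵, u⁶, u⁷, u⁸, u⁹, u¹⁰, u¹¹, u¹², u¹³, u¹⁴, u¹⁵}.

Answer: {e, u, u², u³, u⁴, u⁵, u⁶, u⁷, u⁸, u⁹, u¹⁰, u¹¹, u¹², u¹³, u¹⁴, u¹⁵}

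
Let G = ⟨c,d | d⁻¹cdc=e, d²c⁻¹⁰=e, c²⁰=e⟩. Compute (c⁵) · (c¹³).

Compute (c⁵) · (c¹³) by multiplying left to right and reducing via the relations at each step:
  (c⁵) · c¹³ = c¹⁸

Answer: c¹⁸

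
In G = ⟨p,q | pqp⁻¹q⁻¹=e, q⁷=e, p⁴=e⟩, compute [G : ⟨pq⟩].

First find ord(pq) by computing successive powers:
  (pq)¹ = pq, (pq)² = p²q², (pq)³ = p³q³, (pq)⁴ = q⁴, (pq)⁵ = pq⁵, (pq)⁶ = p²q⁶, (pq)⁷ = p³, (pq)⁸ = q, (pq)⁹ = pq², (pq)¹⁰ = p²q³, (pq)¹¹ = p³q⁴, (pq)¹² = q⁵, (pq)¹³ = pq⁶, (pq)¹⁴ = p², (pq)¹⁵ = p³q, (pq)¹⁶ = q², (pq)¹⁷ = pq³, (pq)¹⁸ = p²q⁴, (pq)¹⁹ = p³q⁵, (pq)²⁰ = q⁶, (pq)²¹ = p, (pq)²² = p²q, (pq)²³ = p³q², (pq)²⁴ = q³, (pq)²⁵ = pq⁴, (pq)²⁶ = p²q⁵, (pq)²⁷ = p³q⁶, (pq)²⁸ = e.
So |⟨pq⟩| = ord(pq) = 28. With |G| = 28, by Lagrange [G : ⟨pq⟩] = 28/28 = 1.

Answer: 1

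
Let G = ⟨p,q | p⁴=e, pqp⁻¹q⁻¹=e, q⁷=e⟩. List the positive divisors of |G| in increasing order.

|G| = 28 = 2² · 7. By Lagrange's theorem the order of any subgroup divides 28; the divisors of 28 are 1, 2, 4, 7, 14, 28.

Answer: 1, 2, 4, 7, 14, 28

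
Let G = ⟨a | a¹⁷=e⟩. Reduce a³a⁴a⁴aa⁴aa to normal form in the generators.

Multiply left to right, reducing at each step:
  (a³) · a⁴ = a⁷
  (a⁷) · a⁴ = a¹¹
  (a¹¹) · a = a¹²
  (a¹²) · a⁴ = a¹⁶
  (a¹⁶) · a = e
  e · a = a

Answer: a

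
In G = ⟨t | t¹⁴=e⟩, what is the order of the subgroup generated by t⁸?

|⟨t⁸⟩| equals the order of t⁸. Compute successive powers until reaching e:
  (t⁸)¹ = t⁸, (t⁸)² = t², (t⁸)³ = t¹⁰, (t⁸)⁴ = t⁴, (t⁸)⁵ = t¹², (t⁸)⁶ = t⁶, (t⁸)⁷ = e.
The smallest positive k with (t⁸)ᵏ = e is 7, so |⟨t⁸⟩| = 7.

Answer: 7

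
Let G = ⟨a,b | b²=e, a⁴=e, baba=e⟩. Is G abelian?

a·b = ab but b·a = a³b, so a·b ≠ b·a and G is not abelian.

Answer: No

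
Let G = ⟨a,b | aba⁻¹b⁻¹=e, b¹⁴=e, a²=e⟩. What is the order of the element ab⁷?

Compute successive powers until reaching e:
  (ab⁷)¹ = ab⁷, (ab⁷)² = e.
The smallest positive k with (ab⁷)ᵏ = e is 2.

Answer: 2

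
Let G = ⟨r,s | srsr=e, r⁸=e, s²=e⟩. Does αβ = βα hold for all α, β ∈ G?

r·s = rs but s·r = r⁷s, so r·s ≠ s·r and G is not abelian.

Answer: No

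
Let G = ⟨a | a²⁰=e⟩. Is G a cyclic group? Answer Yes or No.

|G| = 20. The element a has order 20 (its powers give 20 distinct elements), so ⟨a⟩ = G and G is cyclic.

Answer: Yes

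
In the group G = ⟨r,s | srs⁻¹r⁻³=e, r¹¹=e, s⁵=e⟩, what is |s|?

Compute successive powers until reaching e:
  s¹ = s, s² = s², s³ = s³, s⁴ = s⁴, s⁵ = e.
The smallest positive k with sᵏ = e is 5.

Answer: 5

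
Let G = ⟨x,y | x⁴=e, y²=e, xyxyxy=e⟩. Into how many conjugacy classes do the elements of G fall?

The conjugacy classes (representative and size) are:
  [e] (size 1), [x³] (size 6), [x²yx²y] (size 3), [xyx³] (size 6), [yx³] (size 8).
Class equation: 1 + 6 + 3 + 6 + 8 = 24 = |G|. So G has 5 conjugacy classes.

Answer: 5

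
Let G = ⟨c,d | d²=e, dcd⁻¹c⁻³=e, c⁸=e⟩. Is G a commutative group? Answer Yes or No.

c·d = cd but d·c = c³d, so c·d ≠ d·c and G is not abelian.

Answer: No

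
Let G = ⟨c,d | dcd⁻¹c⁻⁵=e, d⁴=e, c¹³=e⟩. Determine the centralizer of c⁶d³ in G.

⟨c⁶d³⟩ ⊆ C_G(c⁶d³) since powers of c⁶d³ commute with c⁶d³; so |C_G(c⁶d³)| ≥ |⟨c⁶d³⟩| = 4.
By orbit–stabilizer, |C_G(c⁶d³)| = |G| / |conj. class of c⁶d³| = 52 / 13 = 4.
The 4 elements commuting with c⁶d³ are {e, c²d², c⁹d, c⁶d³}.

Answer: {e, c²d², c⁹d, c⁶d³}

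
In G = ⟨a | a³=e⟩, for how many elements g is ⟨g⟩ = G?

G is cyclic of order 3. An element generates G iff its order is 3, and a cyclic group of order 3 has exactly φ(3) = 2 such elements.

Answer: 2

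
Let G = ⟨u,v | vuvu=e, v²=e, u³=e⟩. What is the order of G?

Enumerate words in the generators, reducing via the relations: the distinct elements are
  {e, u, v, uv, u², u²v}.
No further products give new elements, so |G| = 6.

Answer: 6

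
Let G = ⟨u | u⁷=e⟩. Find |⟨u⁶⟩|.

|⟨u⁶⟩| equals the order of u⁶. Compute successive powers until reaching e:
  (u⁶)¹ = u⁶, (u⁶)² = u⁵, (u⁶)³ = u⁴, (u⁶)⁴ = u³, (u⁶)⁵ = u², (u⁶)⁶ = u, (u⁶)⁷ = e.
The smallest positive k with (u⁶)ᵏ = e is 7, so |⟨u⁶⟩| = 7.

Answer: 7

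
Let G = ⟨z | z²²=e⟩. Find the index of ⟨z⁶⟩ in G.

First find ord(z⁶) by computing successive powers:
  (z⁶)¹ = z⁶, (z⁶)² = z¹², (z⁶)³ = z¹⁸, (z⁶)⁴ = z², (z⁶)⁵ = z⁸, (z⁶)⁶ = z¹⁴, (z⁶)⁷ = z²⁰, (z⁶)⁸ = z⁴, (z⁶)⁹ = z¹⁰, (z⁶)¹⁰ = z¹⁶, (z⁶)¹¹ = e.
So |⟨z⁶⟩| = ord(z⁶) = 11. With |G| = 22, by Lagrange [G : ⟨z⁶⟩] = 22/11 = 2.

Answer: 2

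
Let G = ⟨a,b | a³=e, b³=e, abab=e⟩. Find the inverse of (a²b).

The order of (a²b) is 3 (smallest k with (a²b)ᵏ = e), so (a²b)⁻¹ = (a²b)² = b²a.
Check: (a²b) · (b²a) → (a²b) · b² = a²;   (a²) · a = e, giving e as required.

Answer: b²a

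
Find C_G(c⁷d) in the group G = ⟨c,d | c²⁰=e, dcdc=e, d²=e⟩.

⟨c⁷d⟩ ⊆ C_G(c⁷d) since powers of c⁷d commute with c⁷d; so |C_G(c⁷d)| ≥ |⟨c⁷d⟩| = 2.
By orbit–stabilizer, |C_G(c⁷d)| = |G| / |conj. class of c⁷d| = 40 / 10 = 4.
The 4 elements commuting with c⁷d are {e, c¹⁰, c⁷d, c¹⁷d}.

Answer: {e, c¹⁰, c⁷d, c¹⁷d}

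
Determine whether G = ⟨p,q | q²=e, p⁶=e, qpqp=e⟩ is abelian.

p·q = pq but q·p = p⁵q, so p·q ≠ q·p and G is not abelian.

Answer: No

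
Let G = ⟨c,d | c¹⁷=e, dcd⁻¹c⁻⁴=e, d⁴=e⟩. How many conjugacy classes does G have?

The conjugacy classes (representative and size) are:
  [e] (size 1), [c⁴] (size 4), [c²] (size 4), [c⁵] (size 4), [c¹¹] (size 4), [c⁷d] (size 17), [c³d²] (size 17), [c⁹d³] (size 17).
Class equation: 1 + 4 + 4 + 4 + 4 + 17 + 17 + 17 = 68 = |G|. So G has 8 conjugacy classes.

Answer: 8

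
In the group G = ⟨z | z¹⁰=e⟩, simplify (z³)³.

Compute successive powers of (z³), reducing at each step:
  (z³)²: (z³) · z³ = z⁶
  (z³)³: (z⁶) · z³ = z⁹

Answer: z⁹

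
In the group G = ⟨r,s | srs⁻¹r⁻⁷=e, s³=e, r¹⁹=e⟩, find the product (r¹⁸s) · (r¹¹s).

Compute (r¹⁸s) · (r¹¹s) by multiplying left to right and reducing via the relations at each step:
  (r¹⁸s) · r¹¹ = s
  s · s = s²

Answer: s²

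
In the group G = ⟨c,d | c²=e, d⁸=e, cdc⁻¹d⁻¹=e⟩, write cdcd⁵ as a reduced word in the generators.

Multiply left to right, reducing at each step:
  c · d = cd
  (cd) · c = d
  d · d⁵ = d⁶

Answer: d⁶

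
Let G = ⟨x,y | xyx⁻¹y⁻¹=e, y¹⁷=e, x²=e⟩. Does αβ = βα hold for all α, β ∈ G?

Each pair of generators commutes: x·y = xy = y·x. Since the generators pairwise commute, every element of G commutes with every other, so G is abelian.

Answer: Yes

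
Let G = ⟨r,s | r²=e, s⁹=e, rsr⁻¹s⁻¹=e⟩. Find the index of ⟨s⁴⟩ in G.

First find ord(s⁴) by computing successive powers:
  (s⁴)¹ = s⁴, (s⁴)² = s⁸, (s⁴)³ = s³, (s⁴)⁴ = s⁷, (s⁴)⁵ = s², (s⁴)⁶ = s⁶, (s⁴)⁷ = s, (s⁴)⁸ = s⁵, (s⁴)⁹ = e.
So |⟨s⁴⟩| = ord(s⁴) = 9. With |G| = 18, by Lagrange [G : ⟨s⁴⟩] = 18/9 = 2.

Answer: 2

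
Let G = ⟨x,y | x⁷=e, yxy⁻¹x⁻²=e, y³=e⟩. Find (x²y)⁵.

Compute successive powers of (x²y), reducing at each step:
  (x²y)²: (x²y) · x² = x⁶y;   (x⁶y) · y = x⁶y²
  (x²y)³: (x⁶y²) · x² = y²;   (y²) · y = e
  (x²y)⁴: e · x² = x²;   (x²) · y = x²y
  (x²y)⁵: (x²y) · x² = x⁶y;   (x⁶y) · y = x⁶y²

Answer: x⁶y²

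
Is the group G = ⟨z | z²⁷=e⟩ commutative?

G has a single generator, so G is cyclic and hence abelian.

Answer: Yes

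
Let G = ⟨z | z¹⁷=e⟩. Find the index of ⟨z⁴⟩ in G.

First find ord(z⁴) by computing successive powers:
  (z⁴)¹ = z⁴, (z⁴)² = z⁸, (z⁴)³ = z¹², (z⁴)⁴ = z¹⁶, (z⁴)⁵ = z³, (z⁴)⁶ = z⁷, (z⁴)⁷ = z¹¹, (z⁴)⁸ = z¹⁵, (z⁴)⁹ = z², (z⁴)¹⁰ = z⁶, (z⁴)¹¹ = z¹⁰, (z⁴)¹² = z¹⁴, (z⁴)¹³ = z, (z⁴)¹⁴ = z⁵, (z⁴)¹⁵ = z⁹, (z⁴)¹⁶ = z¹³, (z⁴)¹⁷ = e.
So |⟨z⁴⟩| = ord(z⁴) = 17. With |G| = 17, by Lagrange [G : ⟨z⁴⟩] = 17/17 = 1.

Answer: 1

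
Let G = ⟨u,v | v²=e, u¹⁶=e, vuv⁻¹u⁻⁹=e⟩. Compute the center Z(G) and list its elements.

An element z ∈ Z(G) iff z commutes with every generator.
For example u² is central: (u²)·u = u³ = u·(u²); (u²)·v = u²v = v·(u²).
Whereas u ∉ Z(G) since u·v = uv ≠ u⁹v = v·u.
Checking each of the 32 elements this way gives Z(G) = {e, u², u⁴, u⁶, u⁸, u¹⁰, u¹², u¹⁴}, of order 8.

Answer: {e, u², u⁴, u⁶, u⁸, u¹⁰, u¹², u¹⁴}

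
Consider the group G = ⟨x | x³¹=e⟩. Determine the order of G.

G is generated by a single element, so G is cyclic. The relator gives x³¹ = e and no smaller power is forced to be e, so the 31 powers {e, x, x², x³, x⁴, x⁵, x⁶, x⁷, x⁸, x⁹, x²², x²³, x²¹, x²⁰, x²⁴, x²⁵, x²⁶, x²⁷, x²⁸, x²⁹, x³⁰, x¹², x¹³, x¹¹, x¹⁰, x¹⁴, x¹⁵, x¹⁶, x¹⁷, x¹⁸, x¹⁹} are distinct. Hence |G| = 31.

Answer: 31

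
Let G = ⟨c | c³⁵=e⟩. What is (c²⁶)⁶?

Compute successive powers of (c²⁶), reducing at each step:
  (c²⁶)²: (c²⁶) · c²⁶ = c¹⁷
  (c²⁶)³: (c¹⁷) · c²⁶ = c⁸
  (c²⁶)⁴: (c⁸) · c²⁶ = c³⁴
  (c²⁶)⁵: (c³⁴) · c²⁶ = c²⁵
  (c²⁶)⁶: (c²⁵) · c²⁶ = c¹⁶

Answer: c¹⁶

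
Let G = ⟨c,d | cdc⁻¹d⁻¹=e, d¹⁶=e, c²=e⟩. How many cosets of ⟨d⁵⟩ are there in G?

First find ord(d⁵) by computing successive powers:
  (d⁵)¹ = d⁵, (d⁵)² = d¹⁰, (d⁵)³ = d¹⁵, (d⁵)⁴ = d⁴, (d⁵)⁵ = d⁹, (d⁵)⁶ = d¹⁴, (d⁵)⁷ = d³, (d⁵)⁸ = d⁸, (d⁵)⁹ = d¹³, (d⁵)¹⁰ = d², (d⁵)¹¹ = d⁷, (d⁵)¹² = d¹², (d⁵)¹³ = d, (d⁵)¹⁴ = d⁶, (d⁵)¹⁵ = d¹¹, (d⁵)¹⁶ = e.
So |⟨d⁵⟩| = ord(d⁵) = 16. With |G| = 32, by Lagrange [G : ⟨d⁵⟩] = 32/16 = 2.

Answer: 2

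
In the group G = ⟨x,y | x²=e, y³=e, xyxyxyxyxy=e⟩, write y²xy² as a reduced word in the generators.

Multiply left to right, reducing at each step:
  (y²) · x = y²x
  (y²x) · y² = y²xy²

Answer: y²xy²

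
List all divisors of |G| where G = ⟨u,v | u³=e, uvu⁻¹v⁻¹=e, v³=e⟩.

|G| = 9 = 3². By Lagrange's theorem the order of any subgroup divides 9; the divisors of 9 are 1, 3, 9.

Answer: 1, 3, 9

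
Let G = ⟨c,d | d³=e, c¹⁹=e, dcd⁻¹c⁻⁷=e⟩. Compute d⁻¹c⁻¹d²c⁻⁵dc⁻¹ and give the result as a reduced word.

Multiply left to right, reducing at each step:
  (d²) · c⁻¹ = c⁸d²
  (c⁸d²) · d² = c⁸d
  (c⁸d) · c⁻⁵ = c¹¹d
  (c¹¹d) · d = c¹¹d²
  (c¹¹d²) · c⁻¹ = d²

Answer: d²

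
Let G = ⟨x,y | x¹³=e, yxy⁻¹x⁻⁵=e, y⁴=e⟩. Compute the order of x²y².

Compute successive powers until reaching e:
  (x²y²)¹ = x²y², (x²y²)² = e.
The smallest positive k with (x²y²)ᵏ = e is 2.

Answer: 2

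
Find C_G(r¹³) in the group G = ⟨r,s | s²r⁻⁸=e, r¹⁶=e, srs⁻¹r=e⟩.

⟨r¹³⟩ ⊆ C_G(r¹³) since powers of r¹³ commute with r¹³; so |C_G(r¹³)| ≥ |⟨r¹³⟩| = 16.
By orbit–stabilizer, |C_G(r¹³)| = |G| / |conj. class of r¹³| = 32 / 2 = 16.
The 16 elements commuting with r¹³ are {e, r, r², r³, r⁴, r⁵, r⁶, r⁷, r⁸, r⁹, r¹⁰, r¹¹, r¹², r¹³, r¹⁴, r¹⁵}.

Answer: {e, r, r², r³, r⁴, r⁵, r⁶, r⁷, r⁸, r⁹, r¹⁰, r¹¹, r¹², r¹³, r¹⁴, r¹⁵}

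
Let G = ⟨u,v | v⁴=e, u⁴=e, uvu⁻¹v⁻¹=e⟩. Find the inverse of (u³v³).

The order of (u³v³) is 4 (smallest k with (u³v³)ᵏ = e), so (u³v³)⁻¹ = (u³v³)³ = uv.
Check: (u³v³) · (uv) → (u³v³) · u = v³;   (v³) · v = e, giving e as required.

Answer: uv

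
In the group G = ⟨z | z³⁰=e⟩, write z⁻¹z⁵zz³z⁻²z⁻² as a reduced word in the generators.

Multiply left to right, reducing at each step:
  (z²⁹) · z⁵ = z⁴
  (z⁴) · z = z⁵
  (z⁵) · z³ = z⁸
  (z⁸) · z⁻² = z⁶
  (z⁶) · z⁻² = z⁴

Answer: z⁴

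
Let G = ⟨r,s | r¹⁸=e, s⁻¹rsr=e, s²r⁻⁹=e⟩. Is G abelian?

r·s = rs but s·r = r⁸s⁻¹, so r·s ≠ s·r and G is not abelian.

Answer: No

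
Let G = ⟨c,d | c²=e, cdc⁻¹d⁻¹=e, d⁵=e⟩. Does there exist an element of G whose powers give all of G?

|G| = 10. The element cd has order 10 (its powers give 10 distinct elements), so ⟨cd⟩ = G and G is cyclic.

Answer: Yes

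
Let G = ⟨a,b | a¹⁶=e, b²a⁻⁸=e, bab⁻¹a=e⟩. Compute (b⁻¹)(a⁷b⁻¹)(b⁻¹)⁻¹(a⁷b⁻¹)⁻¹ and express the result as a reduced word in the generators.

[(b⁻¹), (a⁷b⁻¹)] = (b⁻¹)·(a⁷b⁻¹)·(b⁻¹)⁻¹·(a⁷b⁻¹)⁻¹.
  (b⁻¹) · (a⁷b⁻¹) = a
  a · b = ab
  (ab) · (a⁷b) = a²

Answer: a²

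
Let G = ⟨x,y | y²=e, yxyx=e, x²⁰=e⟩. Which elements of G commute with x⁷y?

⟨x⁷y⟩ ⊆ C_G(x⁷y) since powers of x⁷y commute with x⁷y; so |C_G(x⁷y)| ≥ |⟨x⁷y⟩| = 2.
By orbit–stabilizer, |C_G(x⁷y)| = |G| / |conj. class of x⁷y| = 40 / 10 = 4.
The 4 elements commuting with x⁷y are {e, x¹⁰, x⁷y, x¹⁷y}.

Answer: {e, x¹⁰, x⁷y, x¹⁷y}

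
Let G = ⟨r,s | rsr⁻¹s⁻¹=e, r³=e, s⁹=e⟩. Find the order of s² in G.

Compute successive powers until reaching e:
  (s²)¹ = s², (s²)² = s⁴, (s²)³ = s⁶, (s²)⁴ = s⁸, (s²)⁵ = s, (s²)⁶ = s³, (s²)⁷ = s⁵, (s²)⁸ = s⁷, (s²)⁹ = e.
The smallest positive k with (s²)ᵏ = e is 9.

Answer: 9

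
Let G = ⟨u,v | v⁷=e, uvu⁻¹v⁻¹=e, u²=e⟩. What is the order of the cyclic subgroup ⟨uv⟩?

|⟨uv⟩| equals the order of uv. Compute successive powers until reaching e:
  (uv)¹ = uv, (uv)² = v², (uv)³ = uv³, (uv)⁴ = v⁴, (uv)⁵ = uv⁵, (uv)⁶ = v⁶, (uv)⁷ = u, (uv)⁸ = v, (uv)⁹ = uv², (uv)¹⁰ = v³, (uv)¹¹ = uv⁴, (uv)¹² = v⁵, (uv)¹³ = uv⁶, (uv)¹⁴ = e.
The smallest positive k with (uv)ᵏ = e is 14, so |⟨uv⟩| = 14.

Answer: 14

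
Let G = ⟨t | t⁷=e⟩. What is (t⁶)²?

Compute successive powers of (t⁶), reducing at each step:
  (t⁶)²: (t⁶) · t⁶ = t⁵

Answer: t⁵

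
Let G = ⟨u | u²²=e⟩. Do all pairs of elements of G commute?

G has a single generator, so G is cyclic and hence abelian.

Answer: Yes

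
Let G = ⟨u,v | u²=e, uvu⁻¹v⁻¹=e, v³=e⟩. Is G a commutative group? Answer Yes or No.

Each pair of generators commutes: u·v = uv = v·u. Since the generators pairwise commute, every element of G commutes with every other, so G is abelian.

Answer: Yes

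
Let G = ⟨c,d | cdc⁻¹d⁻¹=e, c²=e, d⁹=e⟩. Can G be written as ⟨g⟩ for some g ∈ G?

|G| = 18. The element cd has order 18 (its powers give 18 distinct elements), so ⟨cd⟩ = G and G is cyclic.

Answer: Yes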